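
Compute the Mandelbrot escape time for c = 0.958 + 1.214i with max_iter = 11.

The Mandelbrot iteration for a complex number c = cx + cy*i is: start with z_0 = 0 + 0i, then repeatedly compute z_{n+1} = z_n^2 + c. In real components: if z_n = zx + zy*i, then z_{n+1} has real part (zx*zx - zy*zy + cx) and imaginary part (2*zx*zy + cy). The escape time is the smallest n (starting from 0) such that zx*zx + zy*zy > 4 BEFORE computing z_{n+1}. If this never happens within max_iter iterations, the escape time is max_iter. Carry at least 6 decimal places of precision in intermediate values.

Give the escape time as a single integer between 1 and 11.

Answer: 2

Derivation:
z_0 = 0 + 0i, c = 0.9580 + 1.2140i
Iter 1: z = 0.9580 + 1.2140i, |z|^2 = 2.3916
Iter 2: z = 0.4020 + 3.5400i, |z|^2 = 12.6933
Escaped at iteration 2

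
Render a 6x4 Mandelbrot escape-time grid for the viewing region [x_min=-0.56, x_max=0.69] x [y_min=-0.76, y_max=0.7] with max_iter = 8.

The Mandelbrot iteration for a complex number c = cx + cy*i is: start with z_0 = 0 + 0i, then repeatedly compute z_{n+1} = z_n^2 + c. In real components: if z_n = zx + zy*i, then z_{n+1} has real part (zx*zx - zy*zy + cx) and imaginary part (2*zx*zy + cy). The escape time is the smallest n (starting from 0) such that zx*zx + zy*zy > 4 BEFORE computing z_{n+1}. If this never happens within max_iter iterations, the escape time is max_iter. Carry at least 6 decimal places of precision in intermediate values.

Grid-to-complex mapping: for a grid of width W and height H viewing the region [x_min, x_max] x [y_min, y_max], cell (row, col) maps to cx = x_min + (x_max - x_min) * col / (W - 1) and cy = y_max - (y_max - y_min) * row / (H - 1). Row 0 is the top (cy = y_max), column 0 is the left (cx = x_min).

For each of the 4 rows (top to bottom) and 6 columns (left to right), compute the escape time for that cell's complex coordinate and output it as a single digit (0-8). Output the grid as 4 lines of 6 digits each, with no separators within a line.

(row=0, col=0): c = -0.5600 + 0.7000i → escape time 8
(row=0, col=1): c = -0.3100 + 0.7000i → escape time 8
(row=0, col=2): c = -0.0600 + 0.7000i → escape time 8
(row=0, col=3): c = 0.1900 + 0.7000i → escape time 6
(row=0, col=4): c = 0.4400 + 0.7000i → escape time 4
(row=0, col=5): c = 0.6900 + 0.7000i → escape time 3
(row=1, col=0): c = -0.5600 + 0.2133i → escape time 8
(row=1, col=1): c = -0.3100 + 0.2133i → escape time 8
(row=1, col=2): c = -0.0600 + 0.2133i → escape time 8
(row=1, col=3): c = 0.1900 + 0.2133i → escape time 8
(row=1, col=4): c = 0.4400 + 0.2133i → escape time 8
(row=1, col=5): c = 0.6900 + 0.2133i → escape time 3
(row=2, col=0): c = -0.5600 + -0.2733i → escape time 8
(row=2, col=1): c = -0.3100 + -0.2733i → escape time 8
(row=2, col=2): c = -0.0600 + -0.2733i → escape time 8
(row=2, col=3): c = 0.1900 + -0.2733i → escape time 8
(row=2, col=4): c = 0.4400 + -0.2733i → escape time 8
(row=2, col=5): c = 0.6900 + -0.2733i → escape time 3
(row=3, col=0): c = -0.5600 + -0.7600i → escape time 6
(row=3, col=1): c = -0.3100 + -0.7600i → escape time 8
(row=3, col=2): c = -0.0600 + -0.7600i → escape time 8
(row=3, col=3): c = 0.1900 + -0.7600i → escape time 6
(row=3, col=4): c = 0.4400 + -0.7600i → escape time 4
(row=3, col=5): c = 0.6900 + -0.7600i → escape time 3

Answer: 888643
888883
888883
688643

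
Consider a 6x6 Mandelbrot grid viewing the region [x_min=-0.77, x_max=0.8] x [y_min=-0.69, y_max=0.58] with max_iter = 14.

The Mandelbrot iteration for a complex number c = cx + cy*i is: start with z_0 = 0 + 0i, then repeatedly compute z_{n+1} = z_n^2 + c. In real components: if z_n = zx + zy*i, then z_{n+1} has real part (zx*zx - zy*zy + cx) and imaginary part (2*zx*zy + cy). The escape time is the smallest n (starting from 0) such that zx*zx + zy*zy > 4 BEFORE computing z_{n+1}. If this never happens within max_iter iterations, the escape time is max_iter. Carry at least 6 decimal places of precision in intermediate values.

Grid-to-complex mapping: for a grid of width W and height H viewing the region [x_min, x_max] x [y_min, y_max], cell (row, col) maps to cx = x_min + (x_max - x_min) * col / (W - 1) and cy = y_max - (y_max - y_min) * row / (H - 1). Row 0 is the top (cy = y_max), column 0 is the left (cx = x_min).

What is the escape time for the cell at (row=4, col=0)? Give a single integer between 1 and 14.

z_0 = 0 + 0i, c = -0.7700 + -0.4360i
Iter 1: z = -0.7700 + -0.4360i, |z|^2 = 0.7830
Iter 2: z = -0.3672 + 0.2354i, |z|^2 = 0.1903
Iter 3: z = -0.6906 + -0.6089i, |z|^2 = 0.8477
Iter 4: z = -0.6638 + 0.4050i, |z|^2 = 0.6047
Iter 5: z = -0.4934 + -0.9737i, |z|^2 = 1.1916
Iter 6: z = -1.4748 + 0.5248i, |z|^2 = 2.4503
Iter 7: z = 1.1295 + -1.9839i, |z|^2 = 5.2116
Escaped at iteration 7

Answer: 7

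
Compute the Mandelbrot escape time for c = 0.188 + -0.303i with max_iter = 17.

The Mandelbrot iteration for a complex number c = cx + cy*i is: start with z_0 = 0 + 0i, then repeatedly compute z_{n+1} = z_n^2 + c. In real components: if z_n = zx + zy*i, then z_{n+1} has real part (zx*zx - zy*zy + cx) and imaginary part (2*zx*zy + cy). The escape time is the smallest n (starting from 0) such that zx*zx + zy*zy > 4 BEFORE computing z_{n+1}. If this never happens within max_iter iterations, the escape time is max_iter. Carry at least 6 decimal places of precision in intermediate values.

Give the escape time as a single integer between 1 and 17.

z_0 = 0 + 0i, c = 0.1880 + -0.3030i
Iter 1: z = 0.1880 + -0.3030i, |z|^2 = 0.1272
Iter 2: z = 0.1315 + -0.4169i, |z|^2 = 0.1911
Iter 3: z = 0.0315 + -0.4127i, |z|^2 = 0.1713
Iter 4: z = 0.0187 + -0.3290i, |z|^2 = 0.1086
Iter 5: z = 0.0801 + -0.3153i, |z|^2 = 0.1058
Iter 6: z = 0.0950 + -0.3535i, |z|^2 = 0.1340
Iter 7: z = 0.0720 + -0.3702i, |z|^2 = 0.1422
Iter 8: z = 0.0562 + -0.3563i, |z|^2 = 0.1301
Iter 9: z = 0.0642 + -0.3430i, |z|^2 = 0.1218
Iter 10: z = 0.0745 + -0.3470i, |z|^2 = 0.1260
Iter 11: z = 0.0731 + -0.3547i, |z|^2 = 0.1311
Iter 12: z = 0.0676 + -0.3549i, |z|^2 = 0.1305
Iter 13: z = 0.0666 + -0.3509i, |z|^2 = 0.1276
Iter 14: z = 0.0693 + -0.3498i, |z|^2 = 0.1271
Iter 15: z = 0.0705 + -0.3515i, |z|^2 = 0.1285
Iter 16: z = 0.0694 + -0.3525i, |z|^2 = 0.1291

Answer: 17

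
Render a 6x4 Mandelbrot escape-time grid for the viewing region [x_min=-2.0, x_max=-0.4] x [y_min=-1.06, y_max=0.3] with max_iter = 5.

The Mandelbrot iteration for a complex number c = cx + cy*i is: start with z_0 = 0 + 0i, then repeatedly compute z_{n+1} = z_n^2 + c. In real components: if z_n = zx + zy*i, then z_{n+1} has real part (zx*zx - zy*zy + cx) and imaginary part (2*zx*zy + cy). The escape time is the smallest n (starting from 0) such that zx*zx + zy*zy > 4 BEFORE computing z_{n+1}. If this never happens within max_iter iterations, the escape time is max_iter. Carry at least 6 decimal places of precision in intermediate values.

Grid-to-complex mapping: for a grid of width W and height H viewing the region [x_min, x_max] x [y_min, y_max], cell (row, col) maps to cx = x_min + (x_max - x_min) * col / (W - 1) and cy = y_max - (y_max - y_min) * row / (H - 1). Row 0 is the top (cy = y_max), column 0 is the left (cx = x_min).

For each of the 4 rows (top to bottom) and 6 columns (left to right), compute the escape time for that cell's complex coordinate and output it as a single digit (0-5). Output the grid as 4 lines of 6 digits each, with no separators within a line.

(row=0, col=0): c = -2.0000 + 0.3000i → escape time 1
(row=0, col=1): c = -1.6800 + 0.3000i → escape time 4
(row=0, col=2): c = -1.3600 + 0.3000i → escape time 5
(row=0, col=3): c = -1.0400 + 0.3000i → escape time 5
(row=0, col=4): c = -0.7200 + 0.3000i → escape time 5
(row=0, col=5): c = -0.4000 + 0.3000i → escape time 5
(row=1, col=0): c = -2.0000 + -0.1533i → escape time 1
(row=1, col=1): c = -1.6800 + -0.1533i → escape time 4
(row=1, col=2): c = -1.3600 + -0.1533i → escape time 5
(row=1, col=3): c = -1.0400 + -0.1533i → escape time 5
(row=1, col=4): c = -0.7200 + -0.1533i → escape time 5
(row=1, col=5): c = -0.4000 + -0.1533i → escape time 5
(row=2, col=0): c = -2.0000 + -0.6067i → escape time 1
(row=2, col=1): c = -1.6800 + -0.6067i → escape time 3
(row=2, col=2): c = -1.3600 + -0.6067i → escape time 3
(row=2, col=3): c = -1.0400 + -0.6067i → escape time 4
(row=2, col=4): c = -0.7200 + -0.6067i → escape time 5
(row=2, col=5): c = -0.4000 + -0.6067i → escape time 5
(row=3, col=0): c = -2.0000 + -1.0600i → escape time 1
(row=3, col=1): c = -1.6800 + -1.0600i → escape time 2
(row=3, col=2): c = -1.3600 + -1.0600i → escape time 3
(row=3, col=3): c = -1.0400 + -1.0600i → escape time 3
(row=3, col=4): c = -0.7200 + -1.0600i → escape time 3
(row=3, col=5): c = -0.4000 + -1.0600i → escape time 4

Answer: 145555
145555
133455
123334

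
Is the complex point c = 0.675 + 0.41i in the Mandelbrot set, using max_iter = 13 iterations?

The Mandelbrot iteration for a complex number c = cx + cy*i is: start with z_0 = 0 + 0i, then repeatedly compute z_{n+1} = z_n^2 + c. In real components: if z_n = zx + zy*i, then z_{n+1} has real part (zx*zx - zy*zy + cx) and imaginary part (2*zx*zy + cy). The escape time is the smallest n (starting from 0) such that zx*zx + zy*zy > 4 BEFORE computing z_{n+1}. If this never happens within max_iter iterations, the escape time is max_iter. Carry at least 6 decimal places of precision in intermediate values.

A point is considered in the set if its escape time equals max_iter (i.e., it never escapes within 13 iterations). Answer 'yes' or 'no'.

Answer: no

Derivation:
z_0 = 0 + 0i, c = 0.6750 + 0.4100i
Iter 1: z = 0.6750 + 0.4100i, |z|^2 = 0.6237
Iter 2: z = 0.9625 + 0.9635i, |z|^2 = 1.8548
Iter 3: z = 0.6731 + 2.2648i, |z|^2 = 5.5823
Escaped at iteration 3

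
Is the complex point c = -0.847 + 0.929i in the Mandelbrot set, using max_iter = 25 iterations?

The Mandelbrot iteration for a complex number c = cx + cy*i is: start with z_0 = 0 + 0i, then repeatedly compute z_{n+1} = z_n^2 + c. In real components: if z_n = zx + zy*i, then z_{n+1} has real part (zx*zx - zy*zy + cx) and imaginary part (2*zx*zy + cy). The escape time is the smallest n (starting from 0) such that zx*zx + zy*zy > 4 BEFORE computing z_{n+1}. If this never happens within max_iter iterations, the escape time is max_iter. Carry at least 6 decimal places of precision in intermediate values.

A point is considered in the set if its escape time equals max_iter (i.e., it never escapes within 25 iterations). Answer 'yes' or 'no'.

z_0 = 0 + 0i, c = -0.8470 + 0.9290i
Iter 1: z = -0.8470 + 0.9290i, |z|^2 = 1.5804
Iter 2: z = -0.9926 + -0.6447i, |z|^2 = 1.4010
Iter 3: z = -0.2774 + 2.2090i, |z|^2 = 4.9564
Escaped at iteration 3

Answer: no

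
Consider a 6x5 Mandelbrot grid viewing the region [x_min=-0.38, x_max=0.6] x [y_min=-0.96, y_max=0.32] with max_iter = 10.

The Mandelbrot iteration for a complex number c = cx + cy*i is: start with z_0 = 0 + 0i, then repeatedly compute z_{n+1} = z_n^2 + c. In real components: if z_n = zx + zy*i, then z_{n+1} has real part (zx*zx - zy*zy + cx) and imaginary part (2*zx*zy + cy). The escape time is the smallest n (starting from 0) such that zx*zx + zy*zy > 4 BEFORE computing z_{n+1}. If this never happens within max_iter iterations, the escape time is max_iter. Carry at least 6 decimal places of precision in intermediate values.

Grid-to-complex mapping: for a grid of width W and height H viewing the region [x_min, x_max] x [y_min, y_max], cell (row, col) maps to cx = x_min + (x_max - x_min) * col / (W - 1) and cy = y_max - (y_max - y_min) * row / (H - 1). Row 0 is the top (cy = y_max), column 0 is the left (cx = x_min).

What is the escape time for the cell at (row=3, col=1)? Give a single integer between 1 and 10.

Answer: 10

Derivation:
z_0 = 0 + 0i, c = -0.1840 + -0.6400i
Iter 1: z = -0.1840 + -0.6400i, |z|^2 = 0.4435
Iter 2: z = -0.5597 + -0.4045i, |z|^2 = 0.4769
Iter 3: z = -0.0343 + -0.1872i, |z|^2 = 0.0362
Iter 4: z = -0.2179 + -0.6272i, |z|^2 = 0.4408
Iter 5: z = -0.5299 + -0.3667i, |z|^2 = 0.4152
Iter 6: z = -0.0377 + -0.2514i, |z|^2 = 0.0646
Iter 7: z = -0.2458 + -0.6210i, |z|^2 = 0.4461
Iter 8: z = -0.5093 + -0.3347i, |z|^2 = 0.3714
Iter 9: z = -0.0367 + -0.2990i, |z|^2 = 0.0908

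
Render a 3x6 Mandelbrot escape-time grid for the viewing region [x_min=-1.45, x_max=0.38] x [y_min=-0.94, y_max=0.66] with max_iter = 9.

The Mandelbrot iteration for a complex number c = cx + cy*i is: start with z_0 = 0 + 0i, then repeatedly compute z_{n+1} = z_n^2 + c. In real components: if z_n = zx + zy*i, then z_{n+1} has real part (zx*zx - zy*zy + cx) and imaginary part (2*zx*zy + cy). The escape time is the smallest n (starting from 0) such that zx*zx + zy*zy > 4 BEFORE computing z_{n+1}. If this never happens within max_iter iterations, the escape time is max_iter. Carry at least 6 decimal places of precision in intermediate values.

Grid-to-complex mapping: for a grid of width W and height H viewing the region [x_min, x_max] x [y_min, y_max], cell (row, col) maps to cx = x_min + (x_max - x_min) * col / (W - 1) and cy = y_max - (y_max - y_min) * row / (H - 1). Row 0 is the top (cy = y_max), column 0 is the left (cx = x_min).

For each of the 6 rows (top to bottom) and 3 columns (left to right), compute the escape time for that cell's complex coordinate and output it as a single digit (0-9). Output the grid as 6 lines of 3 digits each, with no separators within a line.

Answer: 399
599
997
599
399
343

Derivation:
(row=0, col=0): c = -1.4500 + 0.6600i → escape time 3
(row=0, col=1): c = -0.5350 + 0.6600i → escape time 9
(row=0, col=2): c = 0.3800 + 0.6600i → escape time 9
(row=1, col=0): c = -1.4500 + 0.3400i → escape time 5
(row=1, col=1): c = -0.5350 + 0.3400i → escape time 9
(row=1, col=2): c = 0.3800 + 0.3400i → escape time 9
(row=2, col=0): c = -1.4500 + 0.0200i → escape time 9
(row=2, col=1): c = -0.5350 + 0.0200i → escape time 9
(row=2, col=2): c = 0.3800 + 0.0200i → escape time 7
(row=3, col=0): c = -1.4500 + -0.3000i → escape time 5
(row=3, col=1): c = -0.5350 + -0.3000i → escape time 9
(row=3, col=2): c = 0.3800 + -0.3000i → escape time 9
(row=4, col=0): c = -1.4500 + -0.6200i → escape time 3
(row=4, col=1): c = -0.5350 + -0.6200i → escape time 9
(row=4, col=2): c = 0.3800 + -0.6200i → escape time 9
(row=5, col=0): c = -1.4500 + -0.9400i → escape time 3
(row=5, col=1): c = -0.5350 + -0.9400i → escape time 4
(row=5, col=2): c = 0.3800 + -0.9400i → escape time 3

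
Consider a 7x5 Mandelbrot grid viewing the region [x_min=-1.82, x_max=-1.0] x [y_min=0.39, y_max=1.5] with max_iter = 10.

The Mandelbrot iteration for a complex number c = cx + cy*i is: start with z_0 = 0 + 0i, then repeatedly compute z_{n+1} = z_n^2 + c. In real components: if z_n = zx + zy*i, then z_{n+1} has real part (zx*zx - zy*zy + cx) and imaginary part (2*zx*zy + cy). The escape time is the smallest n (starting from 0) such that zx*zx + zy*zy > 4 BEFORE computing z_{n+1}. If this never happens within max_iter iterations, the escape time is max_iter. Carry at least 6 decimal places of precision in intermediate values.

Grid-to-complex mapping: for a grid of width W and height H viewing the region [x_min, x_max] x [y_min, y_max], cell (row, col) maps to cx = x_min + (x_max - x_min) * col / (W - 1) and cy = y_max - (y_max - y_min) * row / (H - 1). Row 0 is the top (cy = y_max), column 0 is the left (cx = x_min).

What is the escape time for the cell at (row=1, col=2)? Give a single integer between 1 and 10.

z_0 = 0 + 0i, c = -1.5467 + 1.2225i
Iter 1: z = -1.5467 + 1.2225i, |z|^2 = 3.8867
Iter 2: z = -0.6490 + -2.5591i, |z|^2 = 6.9702
Escaped at iteration 2

Answer: 2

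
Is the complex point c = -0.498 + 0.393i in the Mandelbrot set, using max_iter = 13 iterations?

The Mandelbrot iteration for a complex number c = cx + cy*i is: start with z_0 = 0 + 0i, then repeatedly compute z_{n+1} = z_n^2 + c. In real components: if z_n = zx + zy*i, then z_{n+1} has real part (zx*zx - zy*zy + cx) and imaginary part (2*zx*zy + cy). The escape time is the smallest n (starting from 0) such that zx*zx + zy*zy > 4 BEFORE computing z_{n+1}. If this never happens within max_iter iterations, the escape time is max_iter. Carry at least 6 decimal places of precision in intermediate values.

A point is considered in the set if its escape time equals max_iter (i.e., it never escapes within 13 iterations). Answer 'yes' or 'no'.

Answer: yes

Derivation:
z_0 = 0 + 0i, c = -0.4980 + 0.3930i
Iter 1: z = -0.4980 + 0.3930i, |z|^2 = 0.4025
Iter 2: z = -0.4044 + 0.0016i, |z|^2 = 0.1636
Iter 3: z = -0.3344 + 0.3917i, |z|^2 = 0.2653
Iter 4: z = -0.5396 + 0.1310i, |z|^2 = 0.3083
Iter 5: z = -0.2240 + 0.2516i, |z|^2 = 0.1135
Iter 6: z = -0.5112 + 0.2803i, |z|^2 = 0.3398
Iter 7: z = -0.3153 + 0.1065i, |z|^2 = 0.1107
Iter 8: z = -0.4099 + 0.3259i, |z|^2 = 0.2742
Iter 9: z = -0.4361 + 0.1258i, |z|^2 = 0.2061
Iter 10: z = -0.3236 + 0.2832i, |z|^2 = 0.1849
Iter 11: z = -0.4735 + 0.2097i, |z|^2 = 0.2682
Iter 12: z = -0.3178 + 0.1944i, |z|^2 = 0.1388
Did not escape in 13 iterations → in set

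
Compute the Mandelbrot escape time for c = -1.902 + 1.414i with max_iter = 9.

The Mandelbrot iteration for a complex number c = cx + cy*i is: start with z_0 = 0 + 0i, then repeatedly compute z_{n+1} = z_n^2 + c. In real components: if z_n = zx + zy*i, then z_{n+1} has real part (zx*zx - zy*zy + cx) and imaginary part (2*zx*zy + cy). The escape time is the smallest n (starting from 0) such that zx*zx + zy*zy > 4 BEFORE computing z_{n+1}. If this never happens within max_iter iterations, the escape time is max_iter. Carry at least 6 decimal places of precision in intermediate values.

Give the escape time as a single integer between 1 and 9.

Answer: 1

Derivation:
z_0 = 0 + 0i, c = -1.9020 + 1.4140i
Iter 1: z = -1.9020 + 1.4140i, |z|^2 = 5.6170
Escaped at iteration 1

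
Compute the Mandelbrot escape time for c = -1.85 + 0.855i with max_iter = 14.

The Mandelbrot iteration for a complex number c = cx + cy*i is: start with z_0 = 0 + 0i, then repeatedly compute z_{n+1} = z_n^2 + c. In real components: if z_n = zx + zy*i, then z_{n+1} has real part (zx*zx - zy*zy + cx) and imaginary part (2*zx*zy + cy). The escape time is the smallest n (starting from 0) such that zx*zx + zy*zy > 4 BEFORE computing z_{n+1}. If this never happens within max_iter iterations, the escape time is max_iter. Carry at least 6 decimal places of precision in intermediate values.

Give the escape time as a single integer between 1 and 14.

Answer: 1

Derivation:
z_0 = 0 + 0i, c = -1.8500 + 0.8550i
Iter 1: z = -1.8500 + 0.8550i, |z|^2 = 4.1535
Escaped at iteration 1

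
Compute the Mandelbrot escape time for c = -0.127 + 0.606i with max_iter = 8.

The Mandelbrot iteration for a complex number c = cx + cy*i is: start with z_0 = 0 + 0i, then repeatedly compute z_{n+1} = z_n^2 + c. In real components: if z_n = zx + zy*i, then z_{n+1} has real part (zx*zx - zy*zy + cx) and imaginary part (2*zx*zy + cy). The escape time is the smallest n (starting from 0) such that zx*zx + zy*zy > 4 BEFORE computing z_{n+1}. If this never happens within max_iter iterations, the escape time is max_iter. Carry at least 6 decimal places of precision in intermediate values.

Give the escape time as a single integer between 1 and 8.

z_0 = 0 + 0i, c = -0.1270 + 0.6060i
Iter 1: z = -0.1270 + 0.6060i, |z|^2 = 0.3834
Iter 2: z = -0.4781 + 0.4521i, |z|^2 = 0.4330
Iter 3: z = -0.1028 + 0.1737i, |z|^2 = 0.0407
Iter 4: z = -0.1466 + 0.5703i, |z|^2 = 0.3467
Iter 5: z = -0.4307 + 0.4388i, |z|^2 = 0.3781
Iter 6: z = -0.1340 + 0.2280i, |z|^2 = 0.0699
Iter 7: z = -0.1610 + 0.5449i, |z|^2 = 0.3228

Answer: 8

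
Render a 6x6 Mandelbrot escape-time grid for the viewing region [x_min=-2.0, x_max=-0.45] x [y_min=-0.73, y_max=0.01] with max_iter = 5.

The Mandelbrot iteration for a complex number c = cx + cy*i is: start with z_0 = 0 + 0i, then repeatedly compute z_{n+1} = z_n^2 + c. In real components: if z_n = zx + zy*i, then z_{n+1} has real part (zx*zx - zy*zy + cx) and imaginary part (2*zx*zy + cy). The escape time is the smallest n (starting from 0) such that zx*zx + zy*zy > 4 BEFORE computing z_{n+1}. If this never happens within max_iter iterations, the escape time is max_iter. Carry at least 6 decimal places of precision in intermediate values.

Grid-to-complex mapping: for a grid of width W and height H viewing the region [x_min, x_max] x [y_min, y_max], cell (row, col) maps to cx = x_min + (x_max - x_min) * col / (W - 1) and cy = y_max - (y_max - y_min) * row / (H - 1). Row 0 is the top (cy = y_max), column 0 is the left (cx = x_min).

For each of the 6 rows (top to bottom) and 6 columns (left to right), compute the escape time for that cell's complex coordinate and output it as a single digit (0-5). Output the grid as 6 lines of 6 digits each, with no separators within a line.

(row=0, col=0): c = -2.0000 + 0.0100i → escape time 1
(row=0, col=1): c = -1.6900 + 0.0100i → escape time 5
(row=0, col=2): c = -1.3800 + 0.0100i → escape time 5
(row=0, col=3): c = -1.0700 + 0.0100i → escape time 5
(row=0, col=4): c = -0.7600 + 0.0100i → escape time 5
(row=0, col=5): c = -0.4500 + 0.0100i → escape time 5
(row=1, col=0): c = -2.0000 + -0.1380i → escape time 1
(row=1, col=1): c = -1.6900 + -0.1380i → escape time 5
(row=1, col=2): c = -1.3800 + -0.1380i → escape time 5
(row=1, col=3): c = -1.0700 + -0.1380i → escape time 5
(row=1, col=4): c = -0.7600 + -0.1380i → escape time 5
(row=1, col=5): c = -0.4500 + -0.1380i → escape time 5
(row=2, col=0): c = -2.0000 + -0.2860i → escape time 1
(row=2, col=1): c = -1.6900 + -0.2860i → escape time 4
(row=2, col=2): c = -1.3800 + -0.2860i → escape time 5
(row=2, col=3): c = -1.0700 + -0.2860i → escape time 5
(row=2, col=4): c = -0.7600 + -0.2860i → escape time 5
(row=2, col=5): c = -0.4500 + -0.2860i → escape time 5
(row=3, col=0): c = -2.0000 + -0.4340i → escape time 1
(row=3, col=1): c = -1.6900 + -0.4340i → escape time 3
(row=3, col=2): c = -1.3800 + -0.4340i → escape time 4
(row=3, col=3): c = -1.0700 + -0.4340i → escape time 5
(row=3, col=4): c = -0.7600 + -0.4340i → escape time 5
(row=3, col=5): c = -0.4500 + -0.4340i → escape time 5
(row=4, col=0): c = -2.0000 + -0.5820i → escape time 1
(row=4, col=1): c = -1.6900 + -0.5820i → escape time 3
(row=4, col=2): c = -1.3800 + -0.5820i → escape time 3
(row=4, col=3): c = -1.0700 + -0.5820i → escape time 4
(row=4, col=4): c = -0.7600 + -0.5820i → escape time 5
(row=4, col=5): c = -0.4500 + -0.5820i → escape time 5
(row=5, col=0): c = -2.0000 + -0.7300i → escape time 1
(row=5, col=1): c = -1.6900 + -0.7300i → escape time 3
(row=5, col=2): c = -1.3800 + -0.7300i → escape time 3
(row=5, col=3): c = -1.0700 + -0.7300i → escape time 3
(row=5, col=4): c = -0.7600 + -0.7300i → escape time 4
(row=5, col=5): c = -0.4500 + -0.7300i → escape time 5

Answer: 155555
155555
145555
134555
133455
133345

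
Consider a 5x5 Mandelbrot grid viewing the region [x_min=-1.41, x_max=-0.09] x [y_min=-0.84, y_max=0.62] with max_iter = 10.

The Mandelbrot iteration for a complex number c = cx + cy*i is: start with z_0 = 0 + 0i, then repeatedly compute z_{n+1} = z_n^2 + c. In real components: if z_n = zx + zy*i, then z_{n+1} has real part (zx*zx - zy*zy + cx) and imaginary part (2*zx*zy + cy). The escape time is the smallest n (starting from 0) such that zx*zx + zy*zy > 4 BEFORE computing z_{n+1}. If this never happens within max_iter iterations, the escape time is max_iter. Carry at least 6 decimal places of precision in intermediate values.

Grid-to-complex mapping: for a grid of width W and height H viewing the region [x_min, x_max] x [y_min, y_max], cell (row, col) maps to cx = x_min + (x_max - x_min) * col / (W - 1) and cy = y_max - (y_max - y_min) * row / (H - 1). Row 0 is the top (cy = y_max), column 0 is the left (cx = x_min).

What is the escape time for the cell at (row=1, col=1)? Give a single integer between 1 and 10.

Answer: 10

Derivation:
z_0 = 0 + 0i, c = -1.0800 + 0.2550i
Iter 1: z = -1.0800 + 0.2550i, |z|^2 = 1.2314
Iter 2: z = 0.0214 + -0.2958i, |z|^2 = 0.0880
Iter 3: z = -1.1670 + 0.2424i, |z|^2 = 1.4207
Iter 4: z = 0.2232 + -0.3107i, |z|^2 = 0.1464
Iter 5: z = -1.1267 + 0.1163i, |z|^2 = 1.2829
Iter 6: z = 0.1759 + -0.0070i, |z|^2 = 0.0310
Iter 7: z = -1.0491 + 0.2525i, |z|^2 = 1.1644
Iter 8: z = -0.0431 + -0.2749i, |z|^2 = 0.0774
Iter 9: z = -1.1537 + 0.2787i, |z|^2 = 1.4087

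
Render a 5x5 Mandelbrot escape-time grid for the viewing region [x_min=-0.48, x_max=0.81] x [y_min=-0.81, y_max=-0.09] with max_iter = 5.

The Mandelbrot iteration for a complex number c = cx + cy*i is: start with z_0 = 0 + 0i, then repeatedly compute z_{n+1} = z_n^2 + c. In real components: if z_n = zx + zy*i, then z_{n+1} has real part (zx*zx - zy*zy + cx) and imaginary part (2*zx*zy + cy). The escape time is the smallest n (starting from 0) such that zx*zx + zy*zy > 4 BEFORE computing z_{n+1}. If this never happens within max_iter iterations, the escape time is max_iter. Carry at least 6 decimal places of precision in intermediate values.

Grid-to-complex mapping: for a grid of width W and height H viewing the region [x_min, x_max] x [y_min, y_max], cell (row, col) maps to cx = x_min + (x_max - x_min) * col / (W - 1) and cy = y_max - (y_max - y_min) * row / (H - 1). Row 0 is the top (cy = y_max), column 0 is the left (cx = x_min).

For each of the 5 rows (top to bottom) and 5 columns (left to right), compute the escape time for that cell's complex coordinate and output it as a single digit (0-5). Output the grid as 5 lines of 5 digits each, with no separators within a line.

(row=0, col=0): c = -0.4800 + -0.0900i → escape time 5
(row=0, col=1): c = -0.1575 + -0.0900i → escape time 5
(row=0, col=2): c = 0.1650 + -0.0900i → escape time 5
(row=0, col=3): c = 0.4875 + -0.0900i → escape time 5
(row=0, col=4): c = 0.8100 + -0.0900i → escape time 3
(row=1, col=0): c = -0.4800 + -0.2700i → escape time 5
(row=1, col=1): c = -0.1575 + -0.2700i → escape time 5
(row=1, col=2): c = 0.1650 + -0.2700i → escape time 5
(row=1, col=3): c = 0.4875 + -0.2700i → escape time 5
(row=1, col=4): c = 0.8100 + -0.2700i → escape time 3
(row=2, col=0): c = -0.4800 + -0.4500i → escape time 5
(row=2, col=1): c = -0.1575 + -0.4500i → escape time 5
(row=2, col=2): c = 0.1650 + -0.4500i → escape time 5
(row=2, col=3): c = 0.4875 + -0.4500i → escape time 5
(row=2, col=4): c = 0.8100 + -0.4500i → escape time 3
(row=3, col=0): c = -0.4800 + -0.6300i → escape time 5
(row=3, col=1): c = -0.1575 + -0.6300i → escape time 5
(row=3, col=2): c = 0.1650 + -0.6300i → escape time 5
(row=3, col=3): c = 0.4875 + -0.6300i → escape time 4
(row=3, col=4): c = 0.8100 + -0.6300i → escape time 3
(row=4, col=0): c = -0.4800 + -0.8100i → escape time 5
(row=4, col=1): c = -0.1575 + -0.8100i → escape time 5
(row=4, col=2): c = 0.1650 + -0.8100i → escape time 5
(row=4, col=3): c = 0.4875 + -0.8100i → escape time 3
(row=4, col=4): c = 0.8100 + -0.8100i → escape time 2

Answer: 55553
55553
55553
55543
55532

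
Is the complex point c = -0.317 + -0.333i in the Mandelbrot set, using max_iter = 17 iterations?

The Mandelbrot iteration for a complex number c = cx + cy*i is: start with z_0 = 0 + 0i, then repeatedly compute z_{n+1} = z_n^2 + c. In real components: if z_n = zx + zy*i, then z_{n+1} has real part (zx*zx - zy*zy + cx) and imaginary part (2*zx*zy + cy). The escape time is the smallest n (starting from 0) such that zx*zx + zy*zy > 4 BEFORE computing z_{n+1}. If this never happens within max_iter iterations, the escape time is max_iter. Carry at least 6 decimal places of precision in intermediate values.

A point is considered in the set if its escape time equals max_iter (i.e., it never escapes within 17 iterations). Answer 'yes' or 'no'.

z_0 = 0 + 0i, c = -0.3170 + -0.3330i
Iter 1: z = -0.3170 + -0.3330i, |z|^2 = 0.2114
Iter 2: z = -0.3274 + -0.1219i, |z|^2 = 0.1220
Iter 3: z = -0.2247 + -0.2532i, |z|^2 = 0.1146
Iter 4: z = -0.3306 + -0.2192i, |z|^2 = 0.1574
Iter 5: z = -0.2557 + -0.1880i, |z|^2 = 0.1008
Iter 6: z = -0.2869 + -0.2368i, |z|^2 = 0.1384
Iter 7: z = -0.2907 + -0.1971i, |z|^2 = 0.1234
Iter 8: z = -0.2713 + -0.2184i, |z|^2 = 0.1213
Iter 9: z = -0.2911 + -0.2145i, |z|^2 = 0.1307
Iter 10: z = -0.2783 + -0.2081i, |z|^2 = 0.1208
Iter 11: z = -0.2829 + -0.2172i, |z|^2 = 0.1272
Iter 12: z = -0.2841 + -0.2101i, |z|^2 = 0.1249
Iter 13: z = -0.2804 + -0.2136i, |z|^2 = 0.1243
Iter 14: z = -0.2840 + -0.2132i, |z|^2 = 0.1261
Iter 15: z = -0.2818 + -0.2119i, |z|^2 = 0.1243
Iter 16: z = -0.2825 + -0.2136i, |z|^2 = 0.1254
Did not escape in 17 iterations → in set

Answer: yes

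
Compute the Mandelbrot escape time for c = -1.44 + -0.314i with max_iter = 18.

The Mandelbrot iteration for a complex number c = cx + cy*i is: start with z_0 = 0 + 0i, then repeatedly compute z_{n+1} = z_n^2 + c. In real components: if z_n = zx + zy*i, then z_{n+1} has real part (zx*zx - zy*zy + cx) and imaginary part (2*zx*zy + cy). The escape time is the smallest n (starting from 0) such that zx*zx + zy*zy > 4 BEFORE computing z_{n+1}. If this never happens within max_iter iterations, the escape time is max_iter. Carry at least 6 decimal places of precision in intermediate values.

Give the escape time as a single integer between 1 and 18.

Answer: 5

Derivation:
z_0 = 0 + 0i, c = -1.4400 + -0.3140i
Iter 1: z = -1.4400 + -0.3140i, |z|^2 = 2.1722
Iter 2: z = 0.5350 + 0.5903i, |z|^2 = 0.6347
Iter 3: z = -1.5022 + 0.3176i, |z|^2 = 2.3577
Iter 4: z = 0.7159 + -1.2684i, |z|^2 = 2.1212
Iter 5: z = -2.5363 + -2.1299i, |z|^2 = 10.9695
Escaped at iteration 5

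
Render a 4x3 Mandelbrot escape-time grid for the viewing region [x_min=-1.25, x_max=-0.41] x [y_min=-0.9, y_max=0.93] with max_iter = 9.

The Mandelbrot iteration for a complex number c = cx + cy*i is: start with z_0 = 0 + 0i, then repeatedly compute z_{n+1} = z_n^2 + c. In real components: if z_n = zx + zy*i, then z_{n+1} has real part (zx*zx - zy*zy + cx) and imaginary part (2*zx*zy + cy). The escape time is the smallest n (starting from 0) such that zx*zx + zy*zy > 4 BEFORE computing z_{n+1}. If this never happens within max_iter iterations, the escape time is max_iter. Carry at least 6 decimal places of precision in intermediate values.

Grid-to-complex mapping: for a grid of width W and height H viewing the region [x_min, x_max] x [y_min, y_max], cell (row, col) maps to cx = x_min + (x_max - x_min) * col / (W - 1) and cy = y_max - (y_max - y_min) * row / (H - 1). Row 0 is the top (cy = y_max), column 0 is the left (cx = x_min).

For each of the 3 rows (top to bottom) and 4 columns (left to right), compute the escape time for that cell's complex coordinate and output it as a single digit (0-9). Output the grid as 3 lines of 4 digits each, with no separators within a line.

(row=0, col=0): c = -1.2500 + 0.9300i → escape time 3
(row=0, col=1): c = -0.9700 + 0.9300i → escape time 3
(row=0, col=2): c = -0.6900 + 0.9300i → escape time 4
(row=0, col=3): c = -0.4100 + 0.9300i → escape time 5
(row=1, col=0): c = -1.2500 + 0.0150i → escape time 9
(row=1, col=1): c = -0.9700 + 0.0150i → escape time 9
(row=1, col=2): c = -0.6900 + 0.0150i → escape time 9
(row=1, col=3): c = -0.4100 + 0.0150i → escape time 9
(row=2, col=0): c = -1.2500 + -0.9000i → escape time 3
(row=2, col=1): c = -0.9700 + -0.9000i → escape time 3
(row=2, col=2): c = -0.6900 + -0.9000i → escape time 4
(row=2, col=3): c = -0.4100 + -0.9000i → escape time 5

Answer: 3345
9999
3345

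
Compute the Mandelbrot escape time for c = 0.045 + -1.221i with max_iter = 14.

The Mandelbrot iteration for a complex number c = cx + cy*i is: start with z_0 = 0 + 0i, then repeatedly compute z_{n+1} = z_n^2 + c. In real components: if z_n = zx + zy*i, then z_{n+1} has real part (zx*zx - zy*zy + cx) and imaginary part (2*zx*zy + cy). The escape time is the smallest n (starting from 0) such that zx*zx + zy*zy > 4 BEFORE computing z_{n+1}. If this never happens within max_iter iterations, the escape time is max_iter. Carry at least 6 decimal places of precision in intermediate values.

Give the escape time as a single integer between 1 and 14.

z_0 = 0 + 0i, c = 0.0450 + -1.2210i
Iter 1: z = 0.0450 + -1.2210i, |z|^2 = 1.4929
Iter 2: z = -1.4438 + -1.3309i, |z|^2 = 3.8559
Iter 3: z = 0.3583 + 2.6221i, |z|^2 = 7.0039
Escaped at iteration 3

Answer: 3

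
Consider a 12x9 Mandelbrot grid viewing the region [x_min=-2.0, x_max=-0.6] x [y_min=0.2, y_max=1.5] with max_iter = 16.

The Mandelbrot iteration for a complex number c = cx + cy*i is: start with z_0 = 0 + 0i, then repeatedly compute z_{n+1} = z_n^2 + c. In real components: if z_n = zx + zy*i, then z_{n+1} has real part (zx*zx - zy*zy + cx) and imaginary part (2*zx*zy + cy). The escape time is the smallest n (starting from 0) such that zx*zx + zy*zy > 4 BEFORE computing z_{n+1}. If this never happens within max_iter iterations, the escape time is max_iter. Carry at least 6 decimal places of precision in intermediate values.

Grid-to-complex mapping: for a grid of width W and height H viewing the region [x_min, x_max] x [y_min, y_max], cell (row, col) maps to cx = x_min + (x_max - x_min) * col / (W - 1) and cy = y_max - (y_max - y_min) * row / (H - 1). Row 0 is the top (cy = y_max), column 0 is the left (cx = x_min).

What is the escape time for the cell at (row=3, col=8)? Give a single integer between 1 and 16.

Answer: 3

Derivation:
z_0 = 0 + 0i, c = -0.9818 + 1.0125i
Iter 1: z = -0.9818 + 1.0125i, |z|^2 = 1.9891
Iter 2: z = -1.0430 + -0.9757i, |z|^2 = 2.0398
Iter 3: z = -0.8459 + 3.0478i, |z|^2 = 10.0046
Escaped at iteration 3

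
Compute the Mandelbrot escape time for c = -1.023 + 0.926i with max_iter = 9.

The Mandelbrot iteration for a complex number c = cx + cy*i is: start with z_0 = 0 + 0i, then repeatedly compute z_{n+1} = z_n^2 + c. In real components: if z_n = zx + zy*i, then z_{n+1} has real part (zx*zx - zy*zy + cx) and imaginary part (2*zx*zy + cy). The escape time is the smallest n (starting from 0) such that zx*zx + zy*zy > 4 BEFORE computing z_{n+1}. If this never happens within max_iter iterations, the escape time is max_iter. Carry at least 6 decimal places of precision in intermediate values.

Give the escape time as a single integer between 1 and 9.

Answer: 3

Derivation:
z_0 = 0 + 0i, c = -1.0230 + 0.9260i
Iter 1: z = -1.0230 + 0.9260i, |z|^2 = 1.9040
Iter 2: z = -0.8339 + -0.9686i, |z|^2 = 1.6336
Iter 3: z = -1.2657 + 2.5415i, |z|^2 = 8.0613
Escaped at iteration 3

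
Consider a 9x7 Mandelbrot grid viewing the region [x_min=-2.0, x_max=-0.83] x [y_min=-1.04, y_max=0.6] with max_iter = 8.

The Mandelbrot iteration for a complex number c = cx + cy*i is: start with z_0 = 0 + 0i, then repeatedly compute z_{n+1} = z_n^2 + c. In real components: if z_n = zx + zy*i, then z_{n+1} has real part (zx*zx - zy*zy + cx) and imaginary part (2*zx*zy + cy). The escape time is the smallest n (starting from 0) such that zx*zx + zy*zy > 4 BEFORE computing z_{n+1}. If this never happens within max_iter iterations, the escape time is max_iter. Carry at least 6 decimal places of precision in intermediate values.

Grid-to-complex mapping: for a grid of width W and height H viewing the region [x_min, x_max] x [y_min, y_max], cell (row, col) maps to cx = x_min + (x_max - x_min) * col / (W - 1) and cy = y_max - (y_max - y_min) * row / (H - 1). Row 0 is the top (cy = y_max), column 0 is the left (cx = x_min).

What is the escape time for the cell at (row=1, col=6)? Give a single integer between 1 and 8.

z_0 = 0 + 0i, c = -1.1225 + 0.3267i
Iter 1: z = -1.1225 + 0.3267i, |z|^2 = 1.3667
Iter 2: z = 0.0308 + -0.4067i, |z|^2 = 0.1664
Iter 3: z = -1.2870 + 0.3016i, |z|^2 = 1.7472
Iter 4: z = 0.4428 + -0.4497i, |z|^2 = 0.3983
Iter 5: z = -1.1286 + -0.0715i, |z|^2 = 1.2790
Iter 6: z = 0.1462 + 0.4882i, |z|^2 = 0.2597
Iter 7: z = -1.3394 + 0.4694i, |z|^2 = 2.0144

Answer: 8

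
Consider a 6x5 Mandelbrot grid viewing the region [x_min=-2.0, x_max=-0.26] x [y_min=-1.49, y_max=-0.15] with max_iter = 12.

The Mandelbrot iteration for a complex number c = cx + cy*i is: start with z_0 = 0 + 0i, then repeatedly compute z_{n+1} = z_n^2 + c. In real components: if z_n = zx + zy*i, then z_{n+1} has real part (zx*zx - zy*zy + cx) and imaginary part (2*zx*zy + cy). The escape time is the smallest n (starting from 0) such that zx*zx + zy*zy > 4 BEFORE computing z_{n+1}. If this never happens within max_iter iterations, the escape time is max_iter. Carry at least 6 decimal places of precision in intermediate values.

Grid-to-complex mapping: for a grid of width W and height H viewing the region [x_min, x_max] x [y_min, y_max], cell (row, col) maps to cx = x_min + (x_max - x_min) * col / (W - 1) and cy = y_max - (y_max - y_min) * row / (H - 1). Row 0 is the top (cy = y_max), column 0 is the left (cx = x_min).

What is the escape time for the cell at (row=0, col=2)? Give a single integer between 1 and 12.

z_0 = 0 + 0i, c = -1.3040 + -0.1500i
Iter 1: z = -1.3040 + -0.1500i, |z|^2 = 1.7229
Iter 2: z = 0.3739 + 0.2412i, |z|^2 = 0.1980
Iter 3: z = -1.2224 + 0.0304i, |z|^2 = 1.4951
Iter 4: z = 0.1893 + -0.2243i, |z|^2 = 0.0861
Iter 5: z = -1.3185 + -0.2349i, |z|^2 = 1.7936
Iter 6: z = 0.3792 + 0.4694i, |z|^2 = 0.3641
Iter 7: z = -1.3805 + 0.2060i, |z|^2 = 1.9483
Iter 8: z = 0.5594 + -0.7187i, |z|^2 = 0.8295
Iter 9: z = -1.5077 + -0.9541i, |z|^2 = 3.1834
Iter 10: z = 0.0588 + 2.7270i, |z|^2 = 7.4400
Escaped at iteration 10

Answer: 10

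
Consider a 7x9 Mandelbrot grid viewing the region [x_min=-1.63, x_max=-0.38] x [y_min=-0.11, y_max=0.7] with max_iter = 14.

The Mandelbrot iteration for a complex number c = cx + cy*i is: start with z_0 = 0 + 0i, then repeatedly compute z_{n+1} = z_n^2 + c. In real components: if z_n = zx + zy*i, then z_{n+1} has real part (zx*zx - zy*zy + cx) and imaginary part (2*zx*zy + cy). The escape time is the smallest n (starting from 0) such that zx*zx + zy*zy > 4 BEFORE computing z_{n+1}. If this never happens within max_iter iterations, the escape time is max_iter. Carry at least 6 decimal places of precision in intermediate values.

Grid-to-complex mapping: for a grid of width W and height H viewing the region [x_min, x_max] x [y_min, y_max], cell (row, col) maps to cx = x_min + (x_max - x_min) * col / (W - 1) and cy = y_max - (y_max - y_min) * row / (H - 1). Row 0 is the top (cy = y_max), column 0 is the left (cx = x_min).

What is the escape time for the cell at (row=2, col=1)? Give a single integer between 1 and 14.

Answer: 3

Derivation:
z_0 = 0 + 0i, c = -1.4217 + 0.4975i
Iter 1: z = -1.4217 + 0.4975i, |z|^2 = 2.2686
Iter 2: z = 0.3520 + -0.9171i, |z|^2 = 0.9649
Iter 3: z = -2.1388 + -0.1480i, |z|^2 = 4.5963
Escaped at iteration 3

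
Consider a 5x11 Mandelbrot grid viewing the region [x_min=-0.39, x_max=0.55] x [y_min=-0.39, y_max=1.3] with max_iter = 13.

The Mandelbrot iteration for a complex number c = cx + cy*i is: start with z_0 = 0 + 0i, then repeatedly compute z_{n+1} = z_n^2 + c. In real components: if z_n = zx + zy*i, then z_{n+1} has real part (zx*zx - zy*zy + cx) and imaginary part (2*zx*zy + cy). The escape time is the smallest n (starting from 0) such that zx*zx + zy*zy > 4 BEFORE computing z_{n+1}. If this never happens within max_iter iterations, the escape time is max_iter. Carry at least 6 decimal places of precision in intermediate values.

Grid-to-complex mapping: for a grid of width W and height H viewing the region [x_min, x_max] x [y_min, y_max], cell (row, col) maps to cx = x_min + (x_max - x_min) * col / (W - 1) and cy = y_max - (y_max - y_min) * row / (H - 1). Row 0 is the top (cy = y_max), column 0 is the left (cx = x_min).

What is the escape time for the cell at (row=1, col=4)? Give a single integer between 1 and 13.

z_0 = 0 + 0i, c = 0.5500 + 1.1310i
Iter 1: z = 0.5500 + 1.1310i, |z|^2 = 1.5817
Iter 2: z = -0.4267 + 2.3751i, |z|^2 = 5.8231
Escaped at iteration 2

Answer: 2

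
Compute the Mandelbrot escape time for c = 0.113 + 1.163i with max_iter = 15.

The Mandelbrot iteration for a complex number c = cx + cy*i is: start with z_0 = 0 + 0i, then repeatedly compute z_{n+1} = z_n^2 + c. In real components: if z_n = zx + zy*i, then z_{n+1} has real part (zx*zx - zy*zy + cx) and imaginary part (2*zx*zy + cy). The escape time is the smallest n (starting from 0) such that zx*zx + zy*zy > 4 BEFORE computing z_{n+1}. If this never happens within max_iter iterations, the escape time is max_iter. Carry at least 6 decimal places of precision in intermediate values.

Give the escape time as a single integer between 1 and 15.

z_0 = 0 + 0i, c = 0.1130 + 1.1630i
Iter 1: z = 0.1130 + 1.1630i, |z|^2 = 1.3653
Iter 2: z = -1.2268 + 1.4258i, |z|^2 = 3.5381
Iter 3: z = -0.4150 + -2.3354i, |z|^2 = 5.6265
Escaped at iteration 3

Answer: 3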